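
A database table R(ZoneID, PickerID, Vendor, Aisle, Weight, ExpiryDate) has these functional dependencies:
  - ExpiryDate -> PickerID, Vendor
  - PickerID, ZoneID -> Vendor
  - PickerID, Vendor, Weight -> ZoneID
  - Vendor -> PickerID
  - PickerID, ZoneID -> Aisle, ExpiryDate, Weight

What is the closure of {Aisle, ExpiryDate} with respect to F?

Start with {Aisle, ExpiryDate}.
ExpiryDate -> PickerID, Vendor applies; add {PickerID, Vendor} → now {Aisle, ExpiryDate, PickerID, Vendor}.
No further FD applies.

{Aisle, ExpiryDate, PickerID, Vendor}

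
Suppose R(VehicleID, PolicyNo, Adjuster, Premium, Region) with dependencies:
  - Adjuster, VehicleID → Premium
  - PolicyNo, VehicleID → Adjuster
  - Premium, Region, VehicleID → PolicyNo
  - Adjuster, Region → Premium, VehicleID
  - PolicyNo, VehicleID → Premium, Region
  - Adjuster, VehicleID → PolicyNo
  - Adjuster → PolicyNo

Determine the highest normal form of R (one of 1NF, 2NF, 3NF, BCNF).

3NF

Candidate keys: {Adjuster, Region}, {Adjuster, VehicleID}, {PolicyNo, VehicleID}, {Premium, Region, VehicleID}. Prime attributes: {Adjuster, PolicyNo, Premium, Region, VehicleID}.
For Adjuster → PolicyNo we have {Adjuster}⁺ = {Adjuster, PolicyNo}; {Adjuster} is not a superkey, so BCNF fails.
Its right-hand attributes {PolicyNo} are all prime, as are those of every other non-superkey FD — the relation is in 3NF.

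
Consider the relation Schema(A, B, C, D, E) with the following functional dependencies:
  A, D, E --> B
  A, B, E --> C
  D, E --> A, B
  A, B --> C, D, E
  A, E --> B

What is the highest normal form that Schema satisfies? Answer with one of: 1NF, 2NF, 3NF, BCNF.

BCNF

Candidate keys: {A, B}, {A, E}, {D, E}. Prime attributes: {A, B, D, E}.
Every FD has a superkey on the left, so the relation is in BCNF.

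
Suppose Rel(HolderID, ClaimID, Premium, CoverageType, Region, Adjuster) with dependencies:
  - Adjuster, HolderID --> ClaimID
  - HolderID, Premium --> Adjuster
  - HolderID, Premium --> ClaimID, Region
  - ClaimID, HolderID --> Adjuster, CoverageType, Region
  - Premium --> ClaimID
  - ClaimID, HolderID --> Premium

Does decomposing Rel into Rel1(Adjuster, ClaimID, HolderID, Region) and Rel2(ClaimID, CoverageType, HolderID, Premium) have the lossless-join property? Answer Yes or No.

The shared attributes are {ClaimID, HolderID} and {ClaimID, HolderID}⁺ = {Adjuster, ClaimID, CoverageType, HolderID, Premium, Region}.
This includes all of Rel1, so the common attributes are a superkey of Rel1 — the join is lossless.

Yes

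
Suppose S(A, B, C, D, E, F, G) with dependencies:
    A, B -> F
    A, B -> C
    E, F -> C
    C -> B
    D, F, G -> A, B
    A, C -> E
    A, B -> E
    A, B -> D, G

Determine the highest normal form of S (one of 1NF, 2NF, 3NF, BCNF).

3NF

Candidate keys: {A, B}, {A, C}, {A, E, F}, {D, F, G}. Prime attributes: {A, B, C, D, E, F, G}.
For E, F -> C we have {E, F}⁺ = {B, C, E, F}; {E, F} is not a superkey, so BCNF fails.
But every attribute on its right side ({C}) is prime, and the same holds for every other non-superkey FD, so 3NF still holds.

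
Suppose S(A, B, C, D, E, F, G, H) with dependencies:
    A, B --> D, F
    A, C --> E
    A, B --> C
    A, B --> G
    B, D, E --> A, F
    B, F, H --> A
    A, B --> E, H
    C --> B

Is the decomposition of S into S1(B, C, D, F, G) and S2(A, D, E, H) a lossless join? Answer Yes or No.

S1 ∩ S2 = {D}; its closure under F is {D}.
Neither S1 nor S2 is contained in that closure, so the decomposition is lossy.

No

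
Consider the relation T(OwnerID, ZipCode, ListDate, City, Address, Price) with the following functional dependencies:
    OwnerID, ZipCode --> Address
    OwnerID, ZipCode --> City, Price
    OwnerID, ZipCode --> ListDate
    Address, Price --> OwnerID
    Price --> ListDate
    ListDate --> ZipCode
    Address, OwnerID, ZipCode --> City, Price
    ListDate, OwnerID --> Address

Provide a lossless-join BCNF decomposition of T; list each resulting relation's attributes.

Candidate keys of the original relation: {Address, Price}, {ListDate, OwnerID}, {OwnerID, Price}, {OwnerID, ZipCode}.
In {Address, City, ListDate, OwnerID, Price, ZipCode}, {Price} is not a superkey ({Price}⁺ restricted to this set is {ListDate, Price, ZipCode}), so split on Price --> ListDate, ZipCode into {ListDate, Price, ZipCode} and {Address, City, OwnerID, Price}.
In {ListDate, Price, ZipCode}, {ListDate} is not a superkey ({ListDate}⁺ restricted to this set is {ListDate, ZipCode}), so split on ListDate --> ZipCode into {ListDate, ZipCode} and {ListDate, Price}.
{ListDate, ZipCode}: every determinant is a superkey — BCNF.
{ListDate, Price}: every determinant is a superkey — BCNF.
{Address, City, OwnerID, Price}: every determinant is a superkey — BCNF.

{Address, City, OwnerID, Price}; {ListDate, Price}; {ListDate, ZipCode}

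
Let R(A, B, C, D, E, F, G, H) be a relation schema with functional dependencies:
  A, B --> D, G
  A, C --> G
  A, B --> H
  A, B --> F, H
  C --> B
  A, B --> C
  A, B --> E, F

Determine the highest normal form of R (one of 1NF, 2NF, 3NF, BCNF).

Candidate keys: {A, B}, {A, C}. Prime attributes: {A, B, C}.
C --> B: {C}⁺ = {B, C}, which is not all of the attributes, so the left side is not a superkey — BCNF is violated.
Its right-hand attributes {B} are all prime, as are those of every other non-superkey FD — the relation is in 3NF.

3NF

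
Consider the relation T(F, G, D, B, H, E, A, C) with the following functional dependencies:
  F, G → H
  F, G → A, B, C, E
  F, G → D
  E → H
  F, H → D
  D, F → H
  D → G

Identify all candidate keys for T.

{D, F}, {E, F}, {F, G}, {F, H}

Attributes never on any right-hand side: {F} — every candidate key must contain it.
{D, F}⁺ = {A, B, C, D, E, F, G, H}, which is every attribute, so {D, F} is a candidate key.
{E, F}⁺ = {A, B, C, D, E, F, G, H}, which is every attribute, so {E, F} is a candidate key.
{F, G}⁺ = {A, B, C, D, E, F, G, H}, which is every attribute, so {F, G} is a candidate key.
{F, H}⁺ = {A, B, C, D, E, F, G, H}, which is every attribute, so {F, H} is a candidate key.
These are minimal and exhaustive — every other superkey contains one of them.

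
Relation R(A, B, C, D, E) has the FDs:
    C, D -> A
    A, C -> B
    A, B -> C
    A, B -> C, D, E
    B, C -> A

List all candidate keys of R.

{A, B}, {A, C}, {B, C}, {C, D}

{A, B}⁺ = {A, B, C, D, E}, which is every attribute, so {A, B} is a candidate key.
{A, C}⁺ = {A, B, C, D, E}, which is every attribute, so {A, C} is a candidate key.
{B, C}⁺ = {A, B, C, D, E}, which is every attribute, so {B, C} is a candidate key.
{C, D}⁺ = {A, B, C, D, E}, which is every attribute, so {C, D} is a candidate key.
These are minimal and exhaustive — every other superkey contains one of them.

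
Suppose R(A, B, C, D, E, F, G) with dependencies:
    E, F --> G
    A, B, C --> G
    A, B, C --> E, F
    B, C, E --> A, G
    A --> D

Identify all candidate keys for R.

{A, B, C}, {B, C, E}

No FD produces {B, C}, so they must be in every candidate key.
{A, B, C}⁺ = {A, B, C, D, E, F, G} — all of the relation — so {A, B, C} is a candidate key.
{B, C, E}⁺ = {A, B, C, D, E, F, G} — all of the relation — so {B, C, E} is a candidate key.
No proper subset of any of these is a key, and no other minimal superkey exists.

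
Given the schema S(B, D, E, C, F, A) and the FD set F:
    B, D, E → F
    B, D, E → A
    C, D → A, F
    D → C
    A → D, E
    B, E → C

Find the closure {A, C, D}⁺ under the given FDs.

{A, C, D, E, F}

Start with {A, C, D}.
C, D → A, F applies; add {F} → now {A, C, D, F}.
A → D, E applies; add {E} → now {A, C, D, E, F}.
No further FD applies.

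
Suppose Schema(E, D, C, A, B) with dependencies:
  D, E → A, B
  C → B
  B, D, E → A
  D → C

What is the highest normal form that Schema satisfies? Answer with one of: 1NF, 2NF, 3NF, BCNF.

Candidate key: {D, E}. Prime attributes: {D, E}.
C → B breaks BCNF: {C}⁺ = {B, C}, so {C} is not a superkey.
C → B has non-prime {B} on the right and a non-superkey on the left, so 3NF fails.
{D} is a proper subset of the key {D, E}, and {D}⁺ contains the non-prime attributes {B, C} — a partial dependency, so 2NF is violated.

1NF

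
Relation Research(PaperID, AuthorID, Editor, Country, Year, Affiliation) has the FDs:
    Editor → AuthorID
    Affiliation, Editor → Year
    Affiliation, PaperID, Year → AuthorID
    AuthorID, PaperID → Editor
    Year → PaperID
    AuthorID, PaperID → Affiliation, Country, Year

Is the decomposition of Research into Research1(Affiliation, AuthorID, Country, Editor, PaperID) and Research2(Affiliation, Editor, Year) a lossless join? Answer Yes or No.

Common attributes: {Affiliation, Editor}; their closure is {Affiliation, AuthorID, Country, Editor, PaperID, Year}.
Research1 is contained in that closure, so Research1 ∩ Research2 → Research1 holds and the join is lossless.

Yes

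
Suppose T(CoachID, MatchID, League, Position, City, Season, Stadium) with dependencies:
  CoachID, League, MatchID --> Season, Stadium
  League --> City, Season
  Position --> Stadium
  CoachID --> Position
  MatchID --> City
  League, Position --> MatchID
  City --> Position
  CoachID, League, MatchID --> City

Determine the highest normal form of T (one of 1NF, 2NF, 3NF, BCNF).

Candidate key: {CoachID, League}. Prime attributes: {CoachID, League}.
For League --> City, Season we have {League}⁺ = {City, League, MatchID, Position, Season, Stadium}; {League} is not a superkey, so BCNF fails.
Because {City, Season} are non-prime and the left side of League --> City, Season is not a superkey, the relation is not in 3NF.
{CoachID} is a proper subset of the key {CoachID, League}, and {CoachID}⁺ contains the non-prime attributes {Position, Stadium} — a partial dependency, so 2NF is violated.

1NF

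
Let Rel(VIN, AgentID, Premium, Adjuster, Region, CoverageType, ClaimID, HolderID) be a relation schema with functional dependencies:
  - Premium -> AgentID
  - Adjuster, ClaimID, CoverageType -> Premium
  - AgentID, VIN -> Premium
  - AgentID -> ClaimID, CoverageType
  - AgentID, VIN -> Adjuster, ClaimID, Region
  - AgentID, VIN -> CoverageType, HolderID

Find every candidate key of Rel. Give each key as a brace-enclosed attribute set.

No FD produces {VIN}, so it must be in every candidate key.
{AgentID, VIN}⁺ = {Adjuster, AgentID, ClaimID, CoverageType, HolderID, Premium, Region, VIN}, which is every attribute, so {AgentID, VIN} is a candidate key.
{Premium, VIN}⁺ = {Adjuster, AgentID, ClaimID, CoverageType, HolderID, Premium, Region, VIN}, which is every attribute, so {Premium, VIN} is a candidate key.
{Adjuster, ClaimID, CoverageType, VIN}⁺ = {Adjuster, AgentID, ClaimID, CoverageType, HolderID, Premium, Region, VIN}, which is every attribute, so {Adjuster, ClaimID, CoverageType, VIN} is a candidate key.
These are minimal and exhaustive — every other superkey contains one of them.

{Adjuster, ClaimID, CoverageType, VIN}, {AgentID, VIN}, {Premium, VIN}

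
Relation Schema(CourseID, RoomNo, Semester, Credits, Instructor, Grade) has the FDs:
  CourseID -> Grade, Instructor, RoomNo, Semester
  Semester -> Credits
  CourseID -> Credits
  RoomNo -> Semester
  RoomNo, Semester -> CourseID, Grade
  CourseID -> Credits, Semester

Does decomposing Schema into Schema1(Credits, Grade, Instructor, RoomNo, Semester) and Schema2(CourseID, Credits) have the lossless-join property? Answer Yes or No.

The shared attributes are {Credits} and {Credits}⁺ = {Credits}.
Schema1 ⊄ {Credits} and Schema2 ⊄ {Credits}, so the split is lossy.

No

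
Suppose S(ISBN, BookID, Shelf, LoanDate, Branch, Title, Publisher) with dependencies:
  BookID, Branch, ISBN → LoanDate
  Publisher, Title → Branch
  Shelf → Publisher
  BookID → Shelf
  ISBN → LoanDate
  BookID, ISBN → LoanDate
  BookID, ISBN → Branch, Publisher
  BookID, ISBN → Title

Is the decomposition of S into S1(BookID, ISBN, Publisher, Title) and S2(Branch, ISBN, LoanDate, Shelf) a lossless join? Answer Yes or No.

No

S1 ∩ S2 = {ISBN}; its closure under F is {ISBN, LoanDate}.
S1 ⊄ {ISBN, LoanDate} and S2 ⊄ {ISBN, LoanDate}, so the split is lossy.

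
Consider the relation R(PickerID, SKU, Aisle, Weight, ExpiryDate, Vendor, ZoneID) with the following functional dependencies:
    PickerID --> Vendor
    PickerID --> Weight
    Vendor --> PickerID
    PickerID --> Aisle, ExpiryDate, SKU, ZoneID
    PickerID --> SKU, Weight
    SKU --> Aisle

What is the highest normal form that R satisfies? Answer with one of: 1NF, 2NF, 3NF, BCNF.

Candidate keys: {PickerID}, {Vendor}. Prime attributes: {PickerID, Vendor}.
For SKU --> Aisle we have {SKU}⁺ = {Aisle, SKU}; {SKU} is not a superkey, so BCNF fails.
Because {Aisle} is non-prime and the left side of SKU --> Aisle is not a superkey, the relation is not in 3NF.
With only single-attribute keys there can be no partial dependency, so 2NF holds.

2NF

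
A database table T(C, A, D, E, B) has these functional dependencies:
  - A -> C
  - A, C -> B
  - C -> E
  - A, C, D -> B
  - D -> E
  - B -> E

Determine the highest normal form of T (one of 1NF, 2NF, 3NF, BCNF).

Candidate key: {A, D}. Prime attributes: {A, D}.
For A -> C we have {A}⁺ = {A, B, C, E}; {A} is not a superkey, so BCNF fails.
Because {C} is non-prime and the left side of A -> C is not a superkey, the relation is not in 3NF.
{A} is a proper subset of the key {A, D}, and {A}⁺ contains the non-prime attributes {B, C, E} — a partial dependency, so 2NF is violated.

1NF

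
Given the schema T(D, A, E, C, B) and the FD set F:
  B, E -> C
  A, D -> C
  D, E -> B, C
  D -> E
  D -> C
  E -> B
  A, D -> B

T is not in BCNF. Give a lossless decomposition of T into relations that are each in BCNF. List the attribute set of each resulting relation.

Candidate key of the original relation: {A, D}.
{A, B, C, D, E}: {B, E} determines {B, C, E} here but is not a superkey — split on B, E -> C, giving {B, C, E} and {A, B, D, E}.
{B, C, E} is in BCNF.
{A, B, D, E}: {D, E} determines {B, D, E} here but is not a superkey — split on D, E -> B, giving {B, D, E} and {A, D, E}.
{B, D, E}: {E} determines {B, E} here but is not a superkey — split on E -> B, giving {B, E} and {D, E}.
{B, E} is in BCNF.
{D, E} is in BCNF.
{A, D, E}: {D} determines {D, E} here but is not a superkey — split on D -> E, giving {D, E} and {A, D}.
{D, E} is in BCNF.
{A, D} is in BCNF.

{A, D}; {B, C, E}; {D, E}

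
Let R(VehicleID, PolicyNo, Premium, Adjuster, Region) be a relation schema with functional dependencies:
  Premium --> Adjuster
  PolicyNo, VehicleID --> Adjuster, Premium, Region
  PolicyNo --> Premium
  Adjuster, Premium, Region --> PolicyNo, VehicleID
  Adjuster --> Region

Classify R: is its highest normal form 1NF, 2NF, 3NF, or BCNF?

Candidate keys: {PolicyNo}, {Premium}. Prime attributes: {PolicyNo, Premium}.
For Adjuster --> Region we have {Adjuster}⁺ = {Adjuster, Region}; {Adjuster} is not a superkey, so BCNF fails.
Because {Region} is non-prime and the left side of Adjuster --> Region is not a superkey, the relation is not in 3NF.
All keys have size 1, which rules out partial dependencies — 2NF is satisfied.

2NF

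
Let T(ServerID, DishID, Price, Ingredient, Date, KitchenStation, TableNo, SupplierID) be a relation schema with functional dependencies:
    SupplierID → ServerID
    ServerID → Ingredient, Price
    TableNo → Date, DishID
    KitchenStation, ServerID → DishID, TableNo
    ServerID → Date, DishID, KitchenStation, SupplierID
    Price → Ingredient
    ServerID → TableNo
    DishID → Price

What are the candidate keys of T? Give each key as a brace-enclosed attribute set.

{ServerID}⁺ = {Date, DishID, Ingredient, KitchenStation, Price, ServerID, SupplierID, TableNo}, which is every attribute, so {ServerID} is a candidate key.
{SupplierID}⁺ = {Date, DishID, Ingredient, KitchenStation, Price, ServerID, SupplierID, TableNo}, which is every attribute, so {SupplierID} is a candidate key.
No proper subset of any of these is a key, and no other minimal superkey exists.

{ServerID}, {SupplierID}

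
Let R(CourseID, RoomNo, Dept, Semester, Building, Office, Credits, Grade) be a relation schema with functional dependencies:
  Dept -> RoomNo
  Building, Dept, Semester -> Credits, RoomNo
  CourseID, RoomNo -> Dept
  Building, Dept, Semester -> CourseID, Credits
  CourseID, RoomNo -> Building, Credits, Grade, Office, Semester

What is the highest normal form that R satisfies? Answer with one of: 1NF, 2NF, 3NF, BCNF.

3NF

Candidate keys: {Building, Dept, Semester}, {CourseID, Dept}, {CourseID, RoomNo}. Prime attributes: {Building, CourseID, Dept, RoomNo, Semester}.
For Dept -> RoomNo we have {Dept}⁺ = {Dept, RoomNo}; {Dept} is not a superkey, so BCNF fails.
Since {RoomNo} ⊆ prime attributes and every other non-superkey FD also has a prime right side, the schema is in 3NF.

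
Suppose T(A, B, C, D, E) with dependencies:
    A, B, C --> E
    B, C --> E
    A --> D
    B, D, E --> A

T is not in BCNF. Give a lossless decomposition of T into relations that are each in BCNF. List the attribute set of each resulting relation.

{A, B, C}; {A, D}; {B, C, E}

Candidate keys of the original relation: {A, B, C}, {B, C, D}.
In {A, B, C, D, E}, {B, C} is not a superkey ({B, C}⁺ restricted to this set is {B, C, E}), so split on B, C --> E into {B, C, E} and {A, B, C, D}.
{B, C, E} is in BCNF.
In {A, B, C, D}, {A} is not a superkey ({A}⁺ restricted to this set is {A, D}), so split on A --> D into {A, D} and {A, B, C}.
{A, D} is in BCNF.
{A, B, C} is in BCNF.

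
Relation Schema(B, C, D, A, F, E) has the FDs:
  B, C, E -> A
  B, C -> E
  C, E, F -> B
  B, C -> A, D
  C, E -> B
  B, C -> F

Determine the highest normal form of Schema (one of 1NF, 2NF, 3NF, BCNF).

BCNF

Candidate keys: {B, C}, {C, E}. Prime attributes: {B, C, E}.
The left-hand side of every FD is a superkey, so BCNF is satisfied.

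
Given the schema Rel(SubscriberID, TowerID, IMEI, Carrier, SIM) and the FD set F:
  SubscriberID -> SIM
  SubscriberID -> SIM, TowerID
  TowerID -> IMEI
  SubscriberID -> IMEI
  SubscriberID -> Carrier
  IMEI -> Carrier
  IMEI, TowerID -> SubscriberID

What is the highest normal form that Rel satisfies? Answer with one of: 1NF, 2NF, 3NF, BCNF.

2NF

Candidate keys: {SubscriberID}, {TowerID}. Prime attributes: {SubscriberID, TowerID}.
For IMEI -> Carrier we have {IMEI}⁺ = {Carrier, IMEI}; {IMEI} is not a superkey, so BCNF fails.
Because {Carrier} is non-prime and the left side of IMEI -> Carrier is not a superkey, the relation is not in 3NF.
With only single-attribute keys there can be no partial dependency, so 2NF holds.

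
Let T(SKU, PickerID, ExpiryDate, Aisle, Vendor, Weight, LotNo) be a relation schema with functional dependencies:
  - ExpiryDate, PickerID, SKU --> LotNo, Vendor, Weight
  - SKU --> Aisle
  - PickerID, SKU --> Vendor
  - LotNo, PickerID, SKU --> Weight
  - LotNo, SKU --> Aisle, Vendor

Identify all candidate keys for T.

{ExpiryDate, PickerID, SKU} never appear on the right of any FD, so every key must include all of them.
{ExpiryDate, PickerID, SKU}⁺ = {Aisle, ExpiryDate, LotNo, PickerID, SKU, Vendor, Weight} — all of the relation — so {ExpiryDate, PickerID, SKU} is a candidate key.
Every other attribute set either contains this one or has a smaller closure.

{ExpiryDate, PickerID, SKU}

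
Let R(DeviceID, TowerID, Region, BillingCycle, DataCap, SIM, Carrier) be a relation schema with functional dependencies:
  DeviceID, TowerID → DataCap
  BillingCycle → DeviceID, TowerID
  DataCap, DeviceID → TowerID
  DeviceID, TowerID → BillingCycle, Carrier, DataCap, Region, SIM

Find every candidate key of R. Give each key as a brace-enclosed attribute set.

{BillingCycle}, {DataCap, DeviceID}, {DeviceID, TowerID}

Closure of {BillingCycle} is {BillingCycle, Carrier, DataCap, DeviceID, Region, SIM, TowerID}, the whole schema; {BillingCycle} is a candidate key.
Closure of {DataCap, DeviceID} is {BillingCycle, Carrier, DataCap, DeviceID, Region, SIM, TowerID}, the whole schema; {DataCap, DeviceID} is a candidate key.
Closure of {DeviceID, TowerID} is {BillingCycle, Carrier, DataCap, DeviceID, Region, SIM, TowerID}, the whole schema; {DeviceID, TowerID} is a candidate key.
No proper subset of any of these is a key, and no other minimal superkey exists.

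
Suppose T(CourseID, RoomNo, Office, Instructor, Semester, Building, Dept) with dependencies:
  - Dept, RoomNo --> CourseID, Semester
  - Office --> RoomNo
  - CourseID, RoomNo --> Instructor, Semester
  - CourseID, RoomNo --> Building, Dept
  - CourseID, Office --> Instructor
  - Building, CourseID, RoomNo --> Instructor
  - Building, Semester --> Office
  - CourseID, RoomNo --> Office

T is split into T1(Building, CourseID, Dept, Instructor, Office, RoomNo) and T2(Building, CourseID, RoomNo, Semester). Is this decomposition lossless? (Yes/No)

Yes

The shared attributes are {Building, CourseID, RoomNo} and {Building, CourseID, RoomNo}⁺ = {Building, CourseID, Dept, Instructor, Office, RoomNo, Semester}.
T1 is contained in that closure, so T1 ∩ T2 --> T1 holds and the join is lossless.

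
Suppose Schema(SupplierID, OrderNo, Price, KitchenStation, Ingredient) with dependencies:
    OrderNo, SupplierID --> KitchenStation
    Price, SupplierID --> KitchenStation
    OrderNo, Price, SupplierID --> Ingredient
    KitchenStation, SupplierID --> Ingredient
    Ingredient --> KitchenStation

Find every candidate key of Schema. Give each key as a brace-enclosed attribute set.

No FD produces {OrderNo, Price, SupplierID}, so they must be in every candidate key.
Closure of {OrderNo, Price, SupplierID} is {Ingredient, KitchenStation, OrderNo, Price, SupplierID}, the whole schema; {OrderNo, Price, SupplierID} is a candidate key.
No smaller or unrelated set reaches every attribute, so there are no other keys.

{OrderNo, Price, SupplierID}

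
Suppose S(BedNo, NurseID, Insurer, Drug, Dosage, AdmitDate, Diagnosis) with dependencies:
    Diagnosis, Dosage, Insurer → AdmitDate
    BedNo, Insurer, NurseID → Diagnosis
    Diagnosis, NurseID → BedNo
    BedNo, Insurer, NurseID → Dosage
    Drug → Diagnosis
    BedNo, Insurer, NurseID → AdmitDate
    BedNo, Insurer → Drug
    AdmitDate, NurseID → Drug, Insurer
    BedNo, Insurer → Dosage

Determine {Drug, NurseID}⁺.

Start with {Drug, NurseID}.
Drug → Diagnosis applies; add {Diagnosis} → now {Diagnosis, Drug, NurseID}.
Diagnosis, NurseID → BedNo applies; add {BedNo} → now {BedNo, Diagnosis, Drug, NurseID}.
No further FD applies.

{BedNo, Diagnosis, Drug, NurseID}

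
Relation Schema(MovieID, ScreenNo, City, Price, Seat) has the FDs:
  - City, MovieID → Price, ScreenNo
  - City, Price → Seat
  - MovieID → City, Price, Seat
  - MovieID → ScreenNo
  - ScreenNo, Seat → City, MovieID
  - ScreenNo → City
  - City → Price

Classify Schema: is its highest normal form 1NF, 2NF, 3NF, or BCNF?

2NF

Candidate keys: {MovieID}, {ScreenNo}. Prime attributes: {MovieID, ScreenNo}.
City, Price → Seat breaks BCNF: {City, Price}⁺ = {City, Price, Seat}, so {City, Price} is not a superkey.
City, Price → Seat has non-prime {Seat} on the right and a non-superkey on the left, so 3NF fails.
All keys have size 1, which rules out partial dependencies — 2NF is satisfied.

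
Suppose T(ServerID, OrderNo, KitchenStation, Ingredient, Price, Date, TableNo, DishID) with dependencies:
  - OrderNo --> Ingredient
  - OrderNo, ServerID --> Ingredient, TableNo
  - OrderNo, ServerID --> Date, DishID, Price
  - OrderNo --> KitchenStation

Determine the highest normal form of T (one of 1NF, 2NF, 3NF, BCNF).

1NF

Candidate key: {OrderNo, ServerID}. Prime attributes: {OrderNo, ServerID}.
OrderNo --> Ingredient: {OrderNo}⁺ = {Ingredient, KitchenStation, OrderNo}, which is not all of the attributes, so the left side is not a superkey — BCNF is violated.
OrderNo --> Ingredient has non-prime {Ingredient} on the right and a non-superkey on the left, so 3NF fails.
Since {OrderNo} ⊂ {OrderNo, ServerID} and {OrderNo}⁺ ⊇ {Ingredient, KitchenStation} with {Ingredient, KitchenStation} non-prime, there is a partial dependency; 2NF fails.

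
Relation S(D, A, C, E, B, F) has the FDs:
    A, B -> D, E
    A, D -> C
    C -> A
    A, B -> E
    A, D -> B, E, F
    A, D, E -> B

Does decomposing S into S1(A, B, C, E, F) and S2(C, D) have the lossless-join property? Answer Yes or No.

The shared attributes are {C} and {C}⁺ = {A, C}.
S1 ⊄ {A, C} and S2 ⊄ {A, C}, so the split is lossy.

No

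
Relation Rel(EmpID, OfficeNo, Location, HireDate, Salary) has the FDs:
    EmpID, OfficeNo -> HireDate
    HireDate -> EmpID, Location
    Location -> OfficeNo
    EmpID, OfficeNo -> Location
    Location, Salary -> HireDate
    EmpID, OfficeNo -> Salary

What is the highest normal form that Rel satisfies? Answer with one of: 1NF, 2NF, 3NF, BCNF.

3NF

Candidate keys: {EmpID, Location}, {EmpID, OfficeNo}, {HireDate}, {Location, Salary}. Prime attributes: {EmpID, HireDate, Location, OfficeNo, Salary}.
For Location -> OfficeNo we have {Location}⁺ = {Location, OfficeNo}; {Location} is not a superkey, so BCNF fails.
Its right-hand attributes {OfficeNo} are all prime, as are those of every other non-superkey FD — the relation is in 3NF.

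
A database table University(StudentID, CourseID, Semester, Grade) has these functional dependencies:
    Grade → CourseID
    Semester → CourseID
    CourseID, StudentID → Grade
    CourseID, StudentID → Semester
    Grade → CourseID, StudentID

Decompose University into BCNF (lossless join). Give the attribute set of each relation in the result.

Candidate keys of the original relation: {CourseID, StudentID}, {Grade}, {Semester, StudentID}.
{CourseID, Grade, Semester, StudentID}: {Semester} determines {CourseID, Semester} here but is not a superkey — split on Semester → CourseID, giving {CourseID, Semester} and {Grade, Semester, StudentID}.
{CourseID, Semester} is in BCNF.
{Grade, Semester, StudentID} is in BCNF.

{CourseID, Semester}; {Grade, Semester, StudentID}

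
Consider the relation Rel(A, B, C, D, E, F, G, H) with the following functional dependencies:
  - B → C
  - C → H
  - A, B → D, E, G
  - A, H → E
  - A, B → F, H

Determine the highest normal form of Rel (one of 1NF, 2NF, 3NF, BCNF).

1NF

Candidate key: {A, B}. Prime attributes: {A, B}.
B → C: {B}⁺ = {B, C, H}, which is not all of the attributes, so the left side is not a superkey — BCNF is violated.
Because {C} is non-prime and the left side of B → C is not a superkey, the relation is not in 3NF.
Since {B} ⊂ {A, B} and {B}⁺ ⊇ {C, H} with {C, H} non-prime, there is a partial dependency; 2NF fails.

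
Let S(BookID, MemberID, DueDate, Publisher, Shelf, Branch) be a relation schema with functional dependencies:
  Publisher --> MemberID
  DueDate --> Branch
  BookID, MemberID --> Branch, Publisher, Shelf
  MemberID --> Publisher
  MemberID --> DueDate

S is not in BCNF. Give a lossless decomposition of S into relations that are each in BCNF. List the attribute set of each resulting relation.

{BookID, Publisher, Shelf}; {Branch, DueDate}; {DueDate, MemberID, Publisher}

Candidate keys of the original relation: {BookID, MemberID}, {BookID, Publisher}.
{BookID, Branch, DueDate, MemberID, Publisher, Shelf}: {Publisher} determines {Branch, DueDate, MemberID, Publisher} here but is not a superkey — split on Publisher --> Branch, DueDate, MemberID, giving {Branch, DueDate, MemberID, Publisher} and {BookID, Publisher, Shelf}.
{Branch, DueDate, MemberID, Publisher}: {DueDate} determines {Branch, DueDate} here but is not a superkey — split on DueDate --> Branch, giving {Branch, DueDate} and {DueDate, MemberID, Publisher}.
{Branch, DueDate}: every determinant is a superkey — BCNF.
{DueDate, MemberID, Publisher}: every determinant is a superkey — BCNF.
{BookID, Publisher, Shelf}: every determinant is a superkey — BCNF.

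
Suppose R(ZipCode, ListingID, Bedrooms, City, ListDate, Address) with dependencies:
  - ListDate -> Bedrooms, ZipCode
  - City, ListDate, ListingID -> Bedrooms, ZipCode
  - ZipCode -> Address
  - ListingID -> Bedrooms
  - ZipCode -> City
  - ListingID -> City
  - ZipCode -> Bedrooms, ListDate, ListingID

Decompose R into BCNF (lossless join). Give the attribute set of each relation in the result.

{Address, ListDate, ListingID, ZipCode}; {Bedrooms, City, ListingID}

Candidate keys of the original relation: {ListDate}, {ZipCode}.
In {Address, Bedrooms, City, ListDate, ListingID, ZipCode}, {ListingID} is not a superkey ({ListingID}⁺ restricted to this set is {Bedrooms, City, ListingID}), so split on ListingID -> Bedrooms, City into {Bedrooms, City, ListingID} and {Address, ListDate, ListingID, ZipCode}.
{Bedrooms, City, ListingID} is in BCNF.
{Address, ListDate, ListingID, ZipCode} is in BCNF.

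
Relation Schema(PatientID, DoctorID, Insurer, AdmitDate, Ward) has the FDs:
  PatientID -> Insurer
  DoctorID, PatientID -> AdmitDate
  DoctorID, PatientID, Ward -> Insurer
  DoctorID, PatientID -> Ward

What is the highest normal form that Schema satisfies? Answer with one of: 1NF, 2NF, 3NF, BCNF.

1NF

Candidate key: {DoctorID, PatientID}. Prime attributes: {DoctorID, PatientID}.
For PatientID -> Insurer we have {PatientID}⁺ = {Insurer, PatientID}; {PatientID} is not a superkey, so BCNF fails.
Because {Insurer} is non-prime and the left side of PatientID -> Insurer is not a superkey, the relation is not in 3NF.
Since {PatientID} ⊂ {DoctorID, PatientID} and {PatientID}⁺ ⊇ {Insurer} with {Insurer} non-prime, there is a partial dependency; 2NF fails.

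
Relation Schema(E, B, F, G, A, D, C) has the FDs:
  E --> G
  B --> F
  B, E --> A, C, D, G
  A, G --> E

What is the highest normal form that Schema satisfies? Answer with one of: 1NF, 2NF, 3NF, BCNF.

Candidate keys: {A, B, G}, {B, E}. Prime attributes: {A, B, E, G}.
E --> G: {E}⁺ = {E, G}, which is not all of the attributes, so the left side is not a superkey — BCNF is violated.
Because {F} is non-prime and the left side of B --> F is not a superkey, the relation is not in 3NF.
Since {B} ⊂ {B, E} and {B}⁺ ⊇ {F} with {F} non-prime, there is a partial dependency; 2NF fails.

1NF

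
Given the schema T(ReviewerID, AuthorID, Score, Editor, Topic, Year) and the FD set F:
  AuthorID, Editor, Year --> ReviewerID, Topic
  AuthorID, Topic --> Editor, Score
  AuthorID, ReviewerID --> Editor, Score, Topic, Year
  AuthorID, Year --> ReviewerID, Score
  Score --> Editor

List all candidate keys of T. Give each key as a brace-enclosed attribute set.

{AuthorID, ReviewerID}, {AuthorID, Year}

Attributes never on any right-hand side: {AuthorID} — every candidate key must contain it.
Closure of {AuthorID, ReviewerID} is {AuthorID, Editor, ReviewerID, Score, Topic, Year}, the whole schema; {AuthorID, ReviewerID} is a candidate key.
Closure of {AuthorID, Year} is {AuthorID, Editor, ReviewerID, Score, Topic, Year}, the whole schema; {AuthorID, Year} is a candidate key.
No proper subset of any of these is a key, and no other minimal superkey exists.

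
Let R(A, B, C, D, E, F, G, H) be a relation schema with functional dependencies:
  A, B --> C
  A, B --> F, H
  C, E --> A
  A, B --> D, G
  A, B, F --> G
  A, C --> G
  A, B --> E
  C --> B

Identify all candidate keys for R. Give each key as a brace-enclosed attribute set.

{A, B}⁺ = {A, B, C, D, E, F, G, H} — all of the relation — so {A, B} is a candidate key.
{A, C}⁺ = {A, B, C, D, E, F, G, H} — all of the relation — so {A, C} is a candidate key.
{C, E}⁺ = {A, B, C, D, E, F, G, H} — all of the relation — so {C, E} is a candidate key.
These are minimal and exhaustive — every other superkey contains one of them.

{A, B}, {A, C}, {C, E}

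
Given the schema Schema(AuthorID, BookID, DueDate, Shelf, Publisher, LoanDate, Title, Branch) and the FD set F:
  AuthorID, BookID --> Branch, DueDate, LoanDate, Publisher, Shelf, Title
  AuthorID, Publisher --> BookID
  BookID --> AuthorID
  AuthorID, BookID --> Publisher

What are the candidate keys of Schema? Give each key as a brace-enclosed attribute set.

{BookID}⁺ = {AuthorID, BookID, Branch, DueDate, LoanDate, Publisher, Shelf, Title}, which is every attribute, so {BookID} is a candidate key.
{AuthorID, Publisher}⁺ = {AuthorID, BookID, Branch, DueDate, LoanDate, Publisher, Shelf, Title}, which is every attribute, so {AuthorID, Publisher} is a candidate key.
Any other superkey properly contains one of these, so there are no further candidate keys.

{AuthorID, Publisher}, {BookID}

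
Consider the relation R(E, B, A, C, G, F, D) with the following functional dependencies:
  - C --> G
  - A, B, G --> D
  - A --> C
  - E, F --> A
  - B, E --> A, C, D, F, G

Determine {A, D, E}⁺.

Start with {A, D, E}.
A --> C applies; add {C} → now {A, C, D, E}.
C --> G applies; add {G} → now {A, C, D, E, G}.
No further FD applies.

{A, C, D, E, G}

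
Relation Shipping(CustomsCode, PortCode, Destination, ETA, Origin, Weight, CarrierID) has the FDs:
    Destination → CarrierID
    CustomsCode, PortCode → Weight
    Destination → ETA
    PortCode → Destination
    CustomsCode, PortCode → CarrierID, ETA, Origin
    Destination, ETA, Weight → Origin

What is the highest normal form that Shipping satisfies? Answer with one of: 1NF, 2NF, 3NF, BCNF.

Candidate key: {CustomsCode, PortCode}. Prime attributes: {CustomsCode, PortCode}.
Destination → CarrierID breaks BCNF: {Destination}⁺ = {CarrierID, Destination, ETA}, so {Destination} is not a superkey.
Destination → CarrierID determines the non-prime attribute {CarrierID} from a non-superkey — 3NF is violated.
{PortCode} is a proper subset of the key {CustomsCode, PortCode}, and {PortCode}⁺ contains the non-prime attributes {CarrierID, Destination, ETA} — a partial dependency, so 2NF is violated.

1NF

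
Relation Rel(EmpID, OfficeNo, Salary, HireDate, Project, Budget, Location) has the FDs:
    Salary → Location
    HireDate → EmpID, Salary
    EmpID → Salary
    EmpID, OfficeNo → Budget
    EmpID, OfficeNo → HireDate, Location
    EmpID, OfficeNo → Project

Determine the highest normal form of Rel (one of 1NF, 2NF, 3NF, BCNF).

Candidate keys: {EmpID, OfficeNo}, {HireDate, OfficeNo}. Prime attributes: {EmpID, HireDate, OfficeNo}.
Salary → Location: {Salary}⁺ = {Location, Salary}, which is not all of the attributes, so the left side is not a superkey — BCNF is violated.
Salary → Location has non-prime {Location} on the right and a non-superkey on the left, so 3NF fails.
The proper key subset {EmpID} of {EmpID, OfficeNo} determines non-prime {Location, Salary}, so the relation is not even in 2NF.

1NF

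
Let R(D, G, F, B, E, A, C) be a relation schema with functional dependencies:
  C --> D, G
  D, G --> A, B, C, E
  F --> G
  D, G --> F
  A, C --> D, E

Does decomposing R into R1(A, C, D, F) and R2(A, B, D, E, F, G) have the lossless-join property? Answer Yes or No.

Yes

The shared attributes are {A, D, F} and {A, D, F}⁺ = {A, B, C, D, E, F, G}.
Since R1 ⊆ {A, B, C, D, E, F, G}, the intersection is a superkey of R1; the decomposition is lossless.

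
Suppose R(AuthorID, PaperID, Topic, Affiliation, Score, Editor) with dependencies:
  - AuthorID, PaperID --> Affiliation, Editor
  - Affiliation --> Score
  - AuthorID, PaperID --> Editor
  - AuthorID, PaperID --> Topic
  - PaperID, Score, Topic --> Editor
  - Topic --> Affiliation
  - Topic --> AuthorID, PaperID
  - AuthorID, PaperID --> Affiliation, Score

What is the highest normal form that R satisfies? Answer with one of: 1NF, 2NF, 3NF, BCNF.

Candidate keys: {AuthorID, PaperID}, {Topic}. Prime attributes: {AuthorID, PaperID, Topic}.
Affiliation --> Score: {Affiliation}⁺ = {Affiliation, Score}, which is not all of the attributes, so the left side is not a superkey — BCNF is violated.
Affiliation --> Score has non-prime {Score} on the right and a non-superkey on the left, so 3NF fails.
Checking every proper subset of each key, none determines a non-prime attribute — 2NF is satisfied.

2NF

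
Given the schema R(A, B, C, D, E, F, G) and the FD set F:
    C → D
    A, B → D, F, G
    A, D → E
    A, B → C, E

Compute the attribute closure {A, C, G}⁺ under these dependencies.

Start with {A, C, G}.
C → D applies; add {D} → now {A, C, D, G}.
A, D → E applies; add {E} → now {A, C, D, E, G}.
No further FD applies.

{A, C, D, E, G}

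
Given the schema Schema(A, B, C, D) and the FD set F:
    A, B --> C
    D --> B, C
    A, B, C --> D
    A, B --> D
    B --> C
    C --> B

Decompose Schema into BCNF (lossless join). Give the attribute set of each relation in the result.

{A, D}; {B, C}; {B, D}

Candidate keys of the original relation: {A, B}, {A, C}, {A, D}.
Within {A, B, C, D}: {D}⁺ ∩ {A, B, C, D} = {B, C, D}, not the whole set, so D --> B, C violates BCNF; decompose into {B, C, D} and {A, D}.
Within {B, C, D}: {B}⁺ ∩ {B, C, D} = {B, C}, not the whole set, so B --> C violates BCNF; decompose into {B, C} and {B, D}.
{B, C} has no BCNF violation.
{B, D} has no BCNF violation.
{A, D} has no BCNF violation.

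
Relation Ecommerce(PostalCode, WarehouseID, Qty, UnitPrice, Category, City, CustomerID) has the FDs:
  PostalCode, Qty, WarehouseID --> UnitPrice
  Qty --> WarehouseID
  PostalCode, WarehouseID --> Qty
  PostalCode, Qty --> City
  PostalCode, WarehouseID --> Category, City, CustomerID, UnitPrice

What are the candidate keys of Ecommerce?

{PostalCode, Qty}, {PostalCode, WarehouseID}

{PostalCode} never appears on the right of any FD, so every key must include it.
Closure of {PostalCode, Qty} is {Category, City, CustomerID, PostalCode, Qty, UnitPrice, WarehouseID}, the whole schema; {PostalCode, Qty} is a candidate key.
Closure of {PostalCode, WarehouseID} is {Category, City, CustomerID, PostalCode, Qty, UnitPrice, WarehouseID}, the whole schema; {PostalCode, WarehouseID} is a candidate key.
No proper subset of any of these is a key, and no other minimal superkey exists.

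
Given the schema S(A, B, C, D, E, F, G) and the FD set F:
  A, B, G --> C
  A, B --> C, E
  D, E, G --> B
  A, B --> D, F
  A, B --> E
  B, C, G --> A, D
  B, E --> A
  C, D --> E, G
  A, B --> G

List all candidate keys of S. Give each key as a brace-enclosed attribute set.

{A, B}, {B, C, G}, {B, E}, {C, D}, {D, E, G}

Closure of {A, B} is {A, B, C, D, E, F, G}, the whole schema; {A, B} is a candidate key.
Closure of {B, E} is {A, B, C, D, E, F, G}, the whole schema; {B, E} is a candidate key.
Closure of {C, D} is {A, B, C, D, E, F, G}, the whole schema; {C, D} is a candidate key.
Closure of {B, C, G} is {A, B, C, D, E, F, G}, the whole schema; {B, C, G} is a candidate key.
Closure of {D, E, G} is {A, B, C, D, E, F, G}, the whole schema; {D, E, G} is a candidate key.
Any other superkey properly contains one of these, so there are no further candidate keys.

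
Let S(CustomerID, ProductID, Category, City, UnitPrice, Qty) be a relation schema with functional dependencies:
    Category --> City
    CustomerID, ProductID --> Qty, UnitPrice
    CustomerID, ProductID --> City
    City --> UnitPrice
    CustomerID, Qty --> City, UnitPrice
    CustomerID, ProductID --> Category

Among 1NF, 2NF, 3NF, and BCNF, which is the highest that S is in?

2NF

Candidate key: {CustomerID, ProductID}. Prime attributes: {CustomerID, ProductID}.
Category --> City breaks BCNF: {Category}⁺ = {Category, City, UnitPrice}, so {Category} is not a superkey.
Category --> City has non-prime {City} on the right and a non-superkey on the left, so 3NF fails.
No non-prime attribute depends on a proper subset of any candidate key, so 2NF holds.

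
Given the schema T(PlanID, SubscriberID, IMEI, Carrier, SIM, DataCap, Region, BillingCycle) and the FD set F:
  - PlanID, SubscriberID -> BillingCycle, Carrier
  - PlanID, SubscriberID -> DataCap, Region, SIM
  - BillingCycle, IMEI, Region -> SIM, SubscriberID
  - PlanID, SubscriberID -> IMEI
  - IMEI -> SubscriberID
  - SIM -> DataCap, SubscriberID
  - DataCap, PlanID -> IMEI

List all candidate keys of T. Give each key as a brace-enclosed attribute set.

{DataCap, PlanID}, {IMEI, PlanID}, {PlanID, SIM}, {PlanID, SubscriberID}

{PlanID} never appears on the right of any FD, so every key must include it.
Closure of {DataCap, PlanID} is {BillingCycle, Carrier, DataCap, IMEI, PlanID, Region, SIM, SubscriberID}, the whole schema; {DataCap, PlanID} is a candidate key.
Closure of {IMEI, PlanID} is {BillingCycle, Carrier, DataCap, IMEI, PlanID, Region, SIM, SubscriberID}, the whole schema; {IMEI, PlanID} is a candidate key.
Closure of {PlanID, SIM} is {BillingCycle, Carrier, DataCap, IMEI, PlanID, Region, SIM, SubscriberID}, the whole schema; {PlanID, SIM} is a candidate key.
Closure of {PlanID, SubscriberID} is {BillingCycle, Carrier, DataCap, IMEI, PlanID, Region, SIM, SubscriberID}, the whole schema; {PlanID, SubscriberID} is a candidate key.
These are minimal and exhaustive — every other superkey contains one of them.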